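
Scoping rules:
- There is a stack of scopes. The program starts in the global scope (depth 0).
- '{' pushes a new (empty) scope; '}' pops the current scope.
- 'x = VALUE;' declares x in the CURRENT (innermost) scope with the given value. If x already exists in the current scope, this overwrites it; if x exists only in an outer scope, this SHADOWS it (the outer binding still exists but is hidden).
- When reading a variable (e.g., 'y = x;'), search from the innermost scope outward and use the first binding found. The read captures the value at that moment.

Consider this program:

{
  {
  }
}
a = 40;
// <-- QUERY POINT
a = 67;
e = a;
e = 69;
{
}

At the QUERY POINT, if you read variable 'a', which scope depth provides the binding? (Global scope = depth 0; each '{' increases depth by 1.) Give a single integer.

Answer: 0

Derivation:
Step 1: enter scope (depth=1)
Step 2: enter scope (depth=2)
Step 3: exit scope (depth=1)
Step 4: exit scope (depth=0)
Step 5: declare a=40 at depth 0
Visible at query point: a=40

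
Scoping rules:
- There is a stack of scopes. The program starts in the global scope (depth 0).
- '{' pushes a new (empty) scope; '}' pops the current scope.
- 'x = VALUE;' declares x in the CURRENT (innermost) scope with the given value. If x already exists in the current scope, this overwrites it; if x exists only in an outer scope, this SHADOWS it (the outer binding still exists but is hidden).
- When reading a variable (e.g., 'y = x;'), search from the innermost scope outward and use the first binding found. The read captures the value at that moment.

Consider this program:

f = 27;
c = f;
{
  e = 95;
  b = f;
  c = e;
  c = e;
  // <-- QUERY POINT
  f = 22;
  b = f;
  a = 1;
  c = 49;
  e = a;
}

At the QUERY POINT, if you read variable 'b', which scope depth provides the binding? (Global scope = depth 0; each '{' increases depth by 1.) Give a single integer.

Answer: 1

Derivation:
Step 1: declare f=27 at depth 0
Step 2: declare c=(read f)=27 at depth 0
Step 3: enter scope (depth=1)
Step 4: declare e=95 at depth 1
Step 5: declare b=(read f)=27 at depth 1
Step 6: declare c=(read e)=95 at depth 1
Step 7: declare c=(read e)=95 at depth 1
Visible at query point: b=27 c=95 e=95 f=27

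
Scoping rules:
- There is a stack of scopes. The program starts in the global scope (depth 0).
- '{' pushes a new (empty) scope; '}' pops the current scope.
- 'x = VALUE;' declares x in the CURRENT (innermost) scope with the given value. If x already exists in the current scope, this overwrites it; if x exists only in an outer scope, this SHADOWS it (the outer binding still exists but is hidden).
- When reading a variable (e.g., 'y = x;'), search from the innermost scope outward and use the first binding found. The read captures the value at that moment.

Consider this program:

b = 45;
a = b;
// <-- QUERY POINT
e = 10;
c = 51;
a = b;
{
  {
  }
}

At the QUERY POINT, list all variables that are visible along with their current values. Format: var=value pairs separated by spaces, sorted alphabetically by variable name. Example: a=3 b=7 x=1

Step 1: declare b=45 at depth 0
Step 2: declare a=(read b)=45 at depth 0
Visible at query point: a=45 b=45

Answer: a=45 b=45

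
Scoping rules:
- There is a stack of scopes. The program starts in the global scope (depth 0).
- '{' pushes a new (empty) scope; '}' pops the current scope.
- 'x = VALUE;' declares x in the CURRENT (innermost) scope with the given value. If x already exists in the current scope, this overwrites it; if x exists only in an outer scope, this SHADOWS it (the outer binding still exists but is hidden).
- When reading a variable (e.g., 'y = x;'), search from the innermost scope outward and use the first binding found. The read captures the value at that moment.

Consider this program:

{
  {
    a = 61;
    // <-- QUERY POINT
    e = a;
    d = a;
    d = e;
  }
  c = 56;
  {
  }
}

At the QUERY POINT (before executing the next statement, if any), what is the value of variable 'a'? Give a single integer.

Step 1: enter scope (depth=1)
Step 2: enter scope (depth=2)
Step 3: declare a=61 at depth 2
Visible at query point: a=61

Answer: 61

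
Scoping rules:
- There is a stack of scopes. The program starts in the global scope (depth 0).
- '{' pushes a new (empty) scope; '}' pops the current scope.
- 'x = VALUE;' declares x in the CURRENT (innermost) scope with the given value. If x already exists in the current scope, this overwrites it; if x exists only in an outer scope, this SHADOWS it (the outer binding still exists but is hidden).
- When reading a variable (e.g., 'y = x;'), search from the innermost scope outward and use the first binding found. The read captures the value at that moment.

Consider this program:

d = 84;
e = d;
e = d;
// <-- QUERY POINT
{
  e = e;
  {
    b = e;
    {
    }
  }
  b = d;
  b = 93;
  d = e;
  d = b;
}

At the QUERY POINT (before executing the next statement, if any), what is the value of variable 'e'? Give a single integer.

Answer: 84

Derivation:
Step 1: declare d=84 at depth 0
Step 2: declare e=(read d)=84 at depth 0
Step 3: declare e=(read d)=84 at depth 0
Visible at query point: d=84 e=84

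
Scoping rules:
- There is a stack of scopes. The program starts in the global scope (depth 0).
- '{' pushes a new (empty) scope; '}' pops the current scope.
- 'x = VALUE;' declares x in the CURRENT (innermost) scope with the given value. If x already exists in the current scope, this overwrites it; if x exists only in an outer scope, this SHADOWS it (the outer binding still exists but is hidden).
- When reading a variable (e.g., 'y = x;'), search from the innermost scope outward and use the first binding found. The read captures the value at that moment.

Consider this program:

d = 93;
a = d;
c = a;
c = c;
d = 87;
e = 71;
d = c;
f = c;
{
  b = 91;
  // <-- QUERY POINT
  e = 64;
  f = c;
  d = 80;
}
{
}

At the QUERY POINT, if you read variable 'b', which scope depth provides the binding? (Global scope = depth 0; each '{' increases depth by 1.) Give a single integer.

Answer: 1

Derivation:
Step 1: declare d=93 at depth 0
Step 2: declare a=(read d)=93 at depth 0
Step 3: declare c=(read a)=93 at depth 0
Step 4: declare c=(read c)=93 at depth 0
Step 5: declare d=87 at depth 0
Step 6: declare e=71 at depth 0
Step 7: declare d=(read c)=93 at depth 0
Step 8: declare f=(read c)=93 at depth 0
Step 9: enter scope (depth=1)
Step 10: declare b=91 at depth 1
Visible at query point: a=93 b=91 c=93 d=93 e=71 f=93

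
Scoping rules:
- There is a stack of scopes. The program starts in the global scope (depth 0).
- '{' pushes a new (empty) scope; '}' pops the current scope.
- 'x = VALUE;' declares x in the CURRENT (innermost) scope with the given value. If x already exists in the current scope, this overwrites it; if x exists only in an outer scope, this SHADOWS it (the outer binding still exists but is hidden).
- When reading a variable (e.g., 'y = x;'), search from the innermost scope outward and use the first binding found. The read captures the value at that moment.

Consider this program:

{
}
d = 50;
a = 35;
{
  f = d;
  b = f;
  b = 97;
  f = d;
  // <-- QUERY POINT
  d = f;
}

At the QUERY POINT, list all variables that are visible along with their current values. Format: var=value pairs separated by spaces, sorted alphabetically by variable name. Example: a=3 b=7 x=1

Answer: a=35 b=97 d=50 f=50

Derivation:
Step 1: enter scope (depth=1)
Step 2: exit scope (depth=0)
Step 3: declare d=50 at depth 0
Step 4: declare a=35 at depth 0
Step 5: enter scope (depth=1)
Step 6: declare f=(read d)=50 at depth 1
Step 7: declare b=(read f)=50 at depth 1
Step 8: declare b=97 at depth 1
Step 9: declare f=(read d)=50 at depth 1
Visible at query point: a=35 b=97 d=50 f=50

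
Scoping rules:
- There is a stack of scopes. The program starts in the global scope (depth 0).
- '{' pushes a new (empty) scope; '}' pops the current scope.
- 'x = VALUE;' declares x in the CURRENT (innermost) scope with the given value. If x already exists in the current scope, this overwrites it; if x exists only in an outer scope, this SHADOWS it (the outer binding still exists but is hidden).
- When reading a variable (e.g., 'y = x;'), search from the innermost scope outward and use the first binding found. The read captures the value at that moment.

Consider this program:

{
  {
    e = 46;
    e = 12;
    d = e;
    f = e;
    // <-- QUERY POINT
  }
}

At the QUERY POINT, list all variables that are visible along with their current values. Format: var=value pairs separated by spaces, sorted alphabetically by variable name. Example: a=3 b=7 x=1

Answer: d=12 e=12 f=12

Derivation:
Step 1: enter scope (depth=1)
Step 2: enter scope (depth=2)
Step 3: declare e=46 at depth 2
Step 4: declare e=12 at depth 2
Step 5: declare d=(read e)=12 at depth 2
Step 6: declare f=(read e)=12 at depth 2
Visible at query point: d=12 e=12 f=12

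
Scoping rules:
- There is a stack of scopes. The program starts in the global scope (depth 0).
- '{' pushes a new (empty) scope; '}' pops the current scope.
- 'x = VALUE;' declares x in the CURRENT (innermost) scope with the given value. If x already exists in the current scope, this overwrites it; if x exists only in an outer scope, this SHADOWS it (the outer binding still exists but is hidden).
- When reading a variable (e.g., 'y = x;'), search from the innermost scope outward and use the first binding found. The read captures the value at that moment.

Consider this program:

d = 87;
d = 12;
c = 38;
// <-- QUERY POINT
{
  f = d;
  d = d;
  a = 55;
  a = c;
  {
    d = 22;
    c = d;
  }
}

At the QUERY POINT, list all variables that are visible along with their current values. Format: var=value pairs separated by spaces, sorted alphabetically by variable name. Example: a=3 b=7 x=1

Step 1: declare d=87 at depth 0
Step 2: declare d=12 at depth 0
Step 3: declare c=38 at depth 0
Visible at query point: c=38 d=12

Answer: c=38 d=12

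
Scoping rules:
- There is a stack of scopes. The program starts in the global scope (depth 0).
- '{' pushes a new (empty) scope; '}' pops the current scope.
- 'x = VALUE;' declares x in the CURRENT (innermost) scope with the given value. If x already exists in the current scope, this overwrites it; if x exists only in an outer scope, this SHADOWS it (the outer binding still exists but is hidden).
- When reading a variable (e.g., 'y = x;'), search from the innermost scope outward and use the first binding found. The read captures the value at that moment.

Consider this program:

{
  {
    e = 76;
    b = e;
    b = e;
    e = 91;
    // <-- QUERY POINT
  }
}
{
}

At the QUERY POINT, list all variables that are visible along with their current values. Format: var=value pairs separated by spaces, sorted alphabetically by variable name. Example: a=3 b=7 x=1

Step 1: enter scope (depth=1)
Step 2: enter scope (depth=2)
Step 3: declare e=76 at depth 2
Step 4: declare b=(read e)=76 at depth 2
Step 5: declare b=(read e)=76 at depth 2
Step 6: declare e=91 at depth 2
Visible at query point: b=76 e=91

Answer: b=76 e=91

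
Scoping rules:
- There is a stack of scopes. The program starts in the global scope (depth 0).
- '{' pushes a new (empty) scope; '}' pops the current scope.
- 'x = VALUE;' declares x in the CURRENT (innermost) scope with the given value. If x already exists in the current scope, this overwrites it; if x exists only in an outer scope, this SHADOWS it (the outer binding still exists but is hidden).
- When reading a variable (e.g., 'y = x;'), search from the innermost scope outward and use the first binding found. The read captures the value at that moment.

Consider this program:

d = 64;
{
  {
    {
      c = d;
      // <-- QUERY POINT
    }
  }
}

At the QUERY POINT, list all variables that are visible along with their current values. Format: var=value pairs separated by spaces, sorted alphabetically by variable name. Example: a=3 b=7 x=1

Step 1: declare d=64 at depth 0
Step 2: enter scope (depth=1)
Step 3: enter scope (depth=2)
Step 4: enter scope (depth=3)
Step 5: declare c=(read d)=64 at depth 3
Visible at query point: c=64 d=64

Answer: c=64 d=64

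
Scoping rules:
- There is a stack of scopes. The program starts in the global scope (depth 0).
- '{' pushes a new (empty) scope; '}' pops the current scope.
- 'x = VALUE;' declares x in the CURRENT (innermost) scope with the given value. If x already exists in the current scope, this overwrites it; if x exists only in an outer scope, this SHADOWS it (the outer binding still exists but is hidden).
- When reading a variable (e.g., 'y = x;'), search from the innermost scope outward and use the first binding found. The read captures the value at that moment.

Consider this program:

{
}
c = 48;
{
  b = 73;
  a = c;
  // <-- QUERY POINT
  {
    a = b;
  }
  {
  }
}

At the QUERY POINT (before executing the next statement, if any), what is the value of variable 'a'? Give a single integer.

Answer: 48

Derivation:
Step 1: enter scope (depth=1)
Step 2: exit scope (depth=0)
Step 3: declare c=48 at depth 0
Step 4: enter scope (depth=1)
Step 5: declare b=73 at depth 1
Step 6: declare a=(read c)=48 at depth 1
Visible at query point: a=48 b=73 c=48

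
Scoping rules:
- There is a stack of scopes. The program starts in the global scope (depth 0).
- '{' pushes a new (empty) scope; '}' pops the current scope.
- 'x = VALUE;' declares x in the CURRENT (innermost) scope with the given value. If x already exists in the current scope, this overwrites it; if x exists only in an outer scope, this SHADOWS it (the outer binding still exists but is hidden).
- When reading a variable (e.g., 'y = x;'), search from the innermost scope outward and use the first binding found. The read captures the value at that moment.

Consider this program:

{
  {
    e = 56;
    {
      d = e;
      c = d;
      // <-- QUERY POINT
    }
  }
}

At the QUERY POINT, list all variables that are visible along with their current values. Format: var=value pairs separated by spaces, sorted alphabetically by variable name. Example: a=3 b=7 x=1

Step 1: enter scope (depth=1)
Step 2: enter scope (depth=2)
Step 3: declare e=56 at depth 2
Step 4: enter scope (depth=3)
Step 5: declare d=(read e)=56 at depth 3
Step 6: declare c=(read d)=56 at depth 3
Visible at query point: c=56 d=56 e=56

Answer: c=56 d=56 e=56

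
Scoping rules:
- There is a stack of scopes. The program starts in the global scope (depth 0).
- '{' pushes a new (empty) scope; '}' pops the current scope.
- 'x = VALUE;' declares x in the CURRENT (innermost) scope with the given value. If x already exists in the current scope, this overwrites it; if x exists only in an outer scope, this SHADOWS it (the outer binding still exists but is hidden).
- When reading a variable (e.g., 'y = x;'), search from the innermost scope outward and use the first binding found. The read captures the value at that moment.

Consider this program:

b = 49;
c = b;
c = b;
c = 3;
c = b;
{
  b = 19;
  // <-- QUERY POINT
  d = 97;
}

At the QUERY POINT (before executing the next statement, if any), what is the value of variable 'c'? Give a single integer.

Step 1: declare b=49 at depth 0
Step 2: declare c=(read b)=49 at depth 0
Step 3: declare c=(read b)=49 at depth 0
Step 4: declare c=3 at depth 0
Step 5: declare c=(read b)=49 at depth 0
Step 6: enter scope (depth=1)
Step 7: declare b=19 at depth 1
Visible at query point: b=19 c=49

Answer: 49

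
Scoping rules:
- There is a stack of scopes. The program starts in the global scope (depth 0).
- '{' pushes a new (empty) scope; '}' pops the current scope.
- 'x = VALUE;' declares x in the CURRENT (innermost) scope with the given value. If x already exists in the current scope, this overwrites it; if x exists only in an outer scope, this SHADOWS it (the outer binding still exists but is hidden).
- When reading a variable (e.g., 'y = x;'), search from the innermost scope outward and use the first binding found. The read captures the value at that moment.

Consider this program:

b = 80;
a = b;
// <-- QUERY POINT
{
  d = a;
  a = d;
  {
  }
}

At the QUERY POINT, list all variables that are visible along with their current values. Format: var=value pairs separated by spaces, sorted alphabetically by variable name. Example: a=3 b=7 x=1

Answer: a=80 b=80

Derivation:
Step 1: declare b=80 at depth 0
Step 2: declare a=(read b)=80 at depth 0
Visible at query point: a=80 b=80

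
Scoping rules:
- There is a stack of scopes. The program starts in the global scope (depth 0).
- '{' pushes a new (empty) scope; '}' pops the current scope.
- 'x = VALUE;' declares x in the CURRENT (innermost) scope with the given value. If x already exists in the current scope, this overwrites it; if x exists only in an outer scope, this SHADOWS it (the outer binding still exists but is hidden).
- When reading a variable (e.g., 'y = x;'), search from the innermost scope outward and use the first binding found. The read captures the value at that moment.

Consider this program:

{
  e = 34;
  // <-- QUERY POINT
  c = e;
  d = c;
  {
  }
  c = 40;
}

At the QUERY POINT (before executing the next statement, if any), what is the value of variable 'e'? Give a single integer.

Answer: 34

Derivation:
Step 1: enter scope (depth=1)
Step 2: declare e=34 at depth 1
Visible at query point: e=34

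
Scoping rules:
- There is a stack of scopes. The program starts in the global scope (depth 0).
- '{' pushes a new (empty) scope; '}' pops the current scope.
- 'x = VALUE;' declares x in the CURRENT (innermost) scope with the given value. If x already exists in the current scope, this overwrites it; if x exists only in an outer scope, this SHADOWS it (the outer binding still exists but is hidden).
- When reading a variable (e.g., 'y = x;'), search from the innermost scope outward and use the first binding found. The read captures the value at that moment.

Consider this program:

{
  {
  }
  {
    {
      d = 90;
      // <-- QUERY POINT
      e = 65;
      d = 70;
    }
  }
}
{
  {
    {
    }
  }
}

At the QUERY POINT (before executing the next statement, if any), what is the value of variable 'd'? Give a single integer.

Answer: 90

Derivation:
Step 1: enter scope (depth=1)
Step 2: enter scope (depth=2)
Step 3: exit scope (depth=1)
Step 4: enter scope (depth=2)
Step 5: enter scope (depth=3)
Step 6: declare d=90 at depth 3
Visible at query point: d=90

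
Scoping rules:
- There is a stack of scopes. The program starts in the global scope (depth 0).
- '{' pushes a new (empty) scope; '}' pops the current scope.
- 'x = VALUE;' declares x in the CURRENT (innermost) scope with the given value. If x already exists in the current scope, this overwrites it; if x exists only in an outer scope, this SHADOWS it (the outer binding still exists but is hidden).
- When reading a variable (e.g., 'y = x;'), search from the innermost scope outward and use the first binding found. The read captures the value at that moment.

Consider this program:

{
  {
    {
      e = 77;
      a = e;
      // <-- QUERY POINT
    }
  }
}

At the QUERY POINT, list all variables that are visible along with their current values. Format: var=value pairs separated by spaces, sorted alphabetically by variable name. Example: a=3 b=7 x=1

Step 1: enter scope (depth=1)
Step 2: enter scope (depth=2)
Step 3: enter scope (depth=3)
Step 4: declare e=77 at depth 3
Step 5: declare a=(read e)=77 at depth 3
Visible at query point: a=77 e=77

Answer: a=77 e=77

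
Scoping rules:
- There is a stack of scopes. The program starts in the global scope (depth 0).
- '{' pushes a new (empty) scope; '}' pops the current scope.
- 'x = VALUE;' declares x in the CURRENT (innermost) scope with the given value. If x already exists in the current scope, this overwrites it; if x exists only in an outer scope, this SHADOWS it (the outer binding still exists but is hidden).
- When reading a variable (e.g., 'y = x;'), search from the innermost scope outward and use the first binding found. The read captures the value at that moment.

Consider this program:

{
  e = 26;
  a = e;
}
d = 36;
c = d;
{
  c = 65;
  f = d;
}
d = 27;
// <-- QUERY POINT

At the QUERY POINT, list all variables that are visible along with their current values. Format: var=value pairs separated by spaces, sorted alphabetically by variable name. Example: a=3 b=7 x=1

Step 1: enter scope (depth=1)
Step 2: declare e=26 at depth 1
Step 3: declare a=(read e)=26 at depth 1
Step 4: exit scope (depth=0)
Step 5: declare d=36 at depth 0
Step 6: declare c=(read d)=36 at depth 0
Step 7: enter scope (depth=1)
Step 8: declare c=65 at depth 1
Step 9: declare f=(read d)=36 at depth 1
Step 10: exit scope (depth=0)
Step 11: declare d=27 at depth 0
Visible at query point: c=36 d=27

Answer: c=36 d=27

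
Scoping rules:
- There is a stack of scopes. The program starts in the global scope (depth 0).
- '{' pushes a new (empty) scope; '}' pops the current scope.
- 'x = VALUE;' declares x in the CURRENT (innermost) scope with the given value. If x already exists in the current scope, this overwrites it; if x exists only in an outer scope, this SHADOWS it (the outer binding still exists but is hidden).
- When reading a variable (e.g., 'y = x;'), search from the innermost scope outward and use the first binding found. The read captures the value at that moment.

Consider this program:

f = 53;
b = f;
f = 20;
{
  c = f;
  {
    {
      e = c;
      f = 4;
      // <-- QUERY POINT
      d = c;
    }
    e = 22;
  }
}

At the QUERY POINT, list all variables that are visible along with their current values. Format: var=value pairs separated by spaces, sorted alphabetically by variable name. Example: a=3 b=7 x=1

Answer: b=53 c=20 e=20 f=4

Derivation:
Step 1: declare f=53 at depth 0
Step 2: declare b=(read f)=53 at depth 0
Step 3: declare f=20 at depth 0
Step 4: enter scope (depth=1)
Step 5: declare c=(read f)=20 at depth 1
Step 6: enter scope (depth=2)
Step 7: enter scope (depth=3)
Step 8: declare e=(read c)=20 at depth 3
Step 9: declare f=4 at depth 3
Visible at query point: b=53 c=20 e=20 f=4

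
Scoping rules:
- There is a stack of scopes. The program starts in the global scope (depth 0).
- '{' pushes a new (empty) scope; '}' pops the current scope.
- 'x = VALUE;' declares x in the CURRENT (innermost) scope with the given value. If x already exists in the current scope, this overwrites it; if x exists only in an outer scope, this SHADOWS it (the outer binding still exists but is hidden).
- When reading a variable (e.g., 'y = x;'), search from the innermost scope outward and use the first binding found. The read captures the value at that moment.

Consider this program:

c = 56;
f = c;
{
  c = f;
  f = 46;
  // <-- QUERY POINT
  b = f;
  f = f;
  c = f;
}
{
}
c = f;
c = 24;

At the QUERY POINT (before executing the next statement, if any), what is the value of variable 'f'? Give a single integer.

Answer: 46

Derivation:
Step 1: declare c=56 at depth 0
Step 2: declare f=(read c)=56 at depth 0
Step 3: enter scope (depth=1)
Step 4: declare c=(read f)=56 at depth 1
Step 5: declare f=46 at depth 1
Visible at query point: c=56 f=46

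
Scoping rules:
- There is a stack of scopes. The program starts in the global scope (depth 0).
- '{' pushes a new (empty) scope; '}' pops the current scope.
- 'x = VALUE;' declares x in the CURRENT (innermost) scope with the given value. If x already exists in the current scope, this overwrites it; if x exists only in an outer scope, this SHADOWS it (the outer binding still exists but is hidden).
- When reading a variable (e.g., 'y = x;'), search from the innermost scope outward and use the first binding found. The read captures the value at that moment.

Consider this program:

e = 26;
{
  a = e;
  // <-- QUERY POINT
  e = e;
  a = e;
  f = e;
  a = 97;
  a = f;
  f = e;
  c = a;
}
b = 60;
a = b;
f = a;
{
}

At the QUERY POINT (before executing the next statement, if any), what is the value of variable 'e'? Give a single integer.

Answer: 26

Derivation:
Step 1: declare e=26 at depth 0
Step 2: enter scope (depth=1)
Step 3: declare a=(read e)=26 at depth 1
Visible at query point: a=26 e=26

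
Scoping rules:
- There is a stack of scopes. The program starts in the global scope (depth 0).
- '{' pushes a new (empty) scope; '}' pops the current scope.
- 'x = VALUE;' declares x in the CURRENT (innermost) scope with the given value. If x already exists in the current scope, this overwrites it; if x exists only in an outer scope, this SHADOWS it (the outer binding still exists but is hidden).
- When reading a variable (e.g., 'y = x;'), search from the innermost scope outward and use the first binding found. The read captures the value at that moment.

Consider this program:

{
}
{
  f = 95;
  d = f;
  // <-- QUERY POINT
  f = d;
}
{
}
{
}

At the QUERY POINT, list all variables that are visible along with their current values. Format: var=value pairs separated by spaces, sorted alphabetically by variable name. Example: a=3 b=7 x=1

Answer: d=95 f=95

Derivation:
Step 1: enter scope (depth=1)
Step 2: exit scope (depth=0)
Step 3: enter scope (depth=1)
Step 4: declare f=95 at depth 1
Step 5: declare d=(read f)=95 at depth 1
Visible at query point: d=95 f=95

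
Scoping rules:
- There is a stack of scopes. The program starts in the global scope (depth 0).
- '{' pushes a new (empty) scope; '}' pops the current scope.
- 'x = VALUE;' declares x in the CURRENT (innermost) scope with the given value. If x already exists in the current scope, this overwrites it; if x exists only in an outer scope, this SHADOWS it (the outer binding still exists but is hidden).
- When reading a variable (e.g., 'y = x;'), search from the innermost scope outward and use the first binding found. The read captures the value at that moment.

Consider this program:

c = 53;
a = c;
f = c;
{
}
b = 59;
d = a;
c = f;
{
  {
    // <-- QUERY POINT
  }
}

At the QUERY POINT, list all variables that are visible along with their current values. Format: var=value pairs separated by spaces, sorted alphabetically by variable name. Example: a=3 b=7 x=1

Answer: a=53 b=59 c=53 d=53 f=53

Derivation:
Step 1: declare c=53 at depth 0
Step 2: declare a=(read c)=53 at depth 0
Step 3: declare f=(read c)=53 at depth 0
Step 4: enter scope (depth=1)
Step 5: exit scope (depth=0)
Step 6: declare b=59 at depth 0
Step 7: declare d=(read a)=53 at depth 0
Step 8: declare c=(read f)=53 at depth 0
Step 9: enter scope (depth=1)
Step 10: enter scope (depth=2)
Visible at query point: a=53 b=59 c=53 d=53 f=53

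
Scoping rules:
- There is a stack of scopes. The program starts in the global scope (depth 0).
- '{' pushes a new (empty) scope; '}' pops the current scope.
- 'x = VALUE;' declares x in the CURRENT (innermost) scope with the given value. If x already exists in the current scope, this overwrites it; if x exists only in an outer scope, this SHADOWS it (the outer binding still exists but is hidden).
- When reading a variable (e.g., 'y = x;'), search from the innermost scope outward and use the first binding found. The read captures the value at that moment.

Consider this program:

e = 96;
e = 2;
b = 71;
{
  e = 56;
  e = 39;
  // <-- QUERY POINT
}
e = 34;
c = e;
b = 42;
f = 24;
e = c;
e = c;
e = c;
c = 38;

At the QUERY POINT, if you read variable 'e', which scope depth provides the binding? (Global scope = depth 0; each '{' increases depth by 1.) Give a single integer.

Step 1: declare e=96 at depth 0
Step 2: declare e=2 at depth 0
Step 3: declare b=71 at depth 0
Step 4: enter scope (depth=1)
Step 5: declare e=56 at depth 1
Step 6: declare e=39 at depth 1
Visible at query point: b=71 e=39

Answer: 1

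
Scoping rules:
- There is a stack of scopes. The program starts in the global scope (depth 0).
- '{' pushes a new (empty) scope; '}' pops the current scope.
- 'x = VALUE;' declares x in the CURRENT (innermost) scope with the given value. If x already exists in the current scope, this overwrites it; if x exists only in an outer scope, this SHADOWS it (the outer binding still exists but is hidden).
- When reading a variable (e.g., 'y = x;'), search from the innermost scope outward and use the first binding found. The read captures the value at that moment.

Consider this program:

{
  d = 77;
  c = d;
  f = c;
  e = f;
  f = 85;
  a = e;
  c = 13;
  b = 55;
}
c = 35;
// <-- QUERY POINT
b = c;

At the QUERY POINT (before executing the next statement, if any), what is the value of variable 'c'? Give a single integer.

Step 1: enter scope (depth=1)
Step 2: declare d=77 at depth 1
Step 3: declare c=(read d)=77 at depth 1
Step 4: declare f=(read c)=77 at depth 1
Step 5: declare e=(read f)=77 at depth 1
Step 6: declare f=85 at depth 1
Step 7: declare a=(read e)=77 at depth 1
Step 8: declare c=13 at depth 1
Step 9: declare b=55 at depth 1
Step 10: exit scope (depth=0)
Step 11: declare c=35 at depth 0
Visible at query point: c=35

Answer: 35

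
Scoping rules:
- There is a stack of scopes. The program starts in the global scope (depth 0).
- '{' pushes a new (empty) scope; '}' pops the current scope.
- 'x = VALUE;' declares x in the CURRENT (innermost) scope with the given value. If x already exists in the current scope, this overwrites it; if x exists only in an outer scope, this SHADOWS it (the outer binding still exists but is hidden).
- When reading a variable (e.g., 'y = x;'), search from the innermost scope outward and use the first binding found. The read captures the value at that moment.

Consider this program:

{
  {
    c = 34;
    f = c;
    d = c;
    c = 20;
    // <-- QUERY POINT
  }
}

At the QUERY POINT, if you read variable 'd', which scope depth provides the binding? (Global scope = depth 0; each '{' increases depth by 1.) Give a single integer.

Step 1: enter scope (depth=1)
Step 2: enter scope (depth=2)
Step 3: declare c=34 at depth 2
Step 4: declare f=(read c)=34 at depth 2
Step 5: declare d=(read c)=34 at depth 2
Step 6: declare c=20 at depth 2
Visible at query point: c=20 d=34 f=34

Answer: 2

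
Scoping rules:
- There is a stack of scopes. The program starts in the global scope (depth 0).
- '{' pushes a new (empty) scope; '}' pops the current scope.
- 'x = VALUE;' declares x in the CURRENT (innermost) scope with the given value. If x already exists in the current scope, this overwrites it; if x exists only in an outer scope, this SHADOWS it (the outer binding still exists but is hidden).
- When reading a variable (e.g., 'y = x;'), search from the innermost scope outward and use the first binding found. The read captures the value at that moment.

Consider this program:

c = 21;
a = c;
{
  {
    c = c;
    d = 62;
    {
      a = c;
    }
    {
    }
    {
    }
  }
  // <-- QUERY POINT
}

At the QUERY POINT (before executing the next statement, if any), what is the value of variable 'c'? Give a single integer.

Answer: 21

Derivation:
Step 1: declare c=21 at depth 0
Step 2: declare a=(read c)=21 at depth 0
Step 3: enter scope (depth=1)
Step 4: enter scope (depth=2)
Step 5: declare c=(read c)=21 at depth 2
Step 6: declare d=62 at depth 2
Step 7: enter scope (depth=3)
Step 8: declare a=(read c)=21 at depth 3
Step 9: exit scope (depth=2)
Step 10: enter scope (depth=3)
Step 11: exit scope (depth=2)
Step 12: enter scope (depth=3)
Step 13: exit scope (depth=2)
Step 14: exit scope (depth=1)
Visible at query point: a=21 c=21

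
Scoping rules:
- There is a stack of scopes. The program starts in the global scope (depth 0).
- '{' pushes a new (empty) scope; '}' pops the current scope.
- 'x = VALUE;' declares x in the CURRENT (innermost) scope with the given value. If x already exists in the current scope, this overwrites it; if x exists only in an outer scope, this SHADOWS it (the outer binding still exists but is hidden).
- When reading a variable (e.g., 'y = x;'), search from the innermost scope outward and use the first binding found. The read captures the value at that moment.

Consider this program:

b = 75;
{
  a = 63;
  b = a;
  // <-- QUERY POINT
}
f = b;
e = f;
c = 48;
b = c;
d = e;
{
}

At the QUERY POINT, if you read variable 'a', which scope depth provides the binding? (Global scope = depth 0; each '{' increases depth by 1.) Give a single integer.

Answer: 1

Derivation:
Step 1: declare b=75 at depth 0
Step 2: enter scope (depth=1)
Step 3: declare a=63 at depth 1
Step 4: declare b=(read a)=63 at depth 1
Visible at query point: a=63 b=63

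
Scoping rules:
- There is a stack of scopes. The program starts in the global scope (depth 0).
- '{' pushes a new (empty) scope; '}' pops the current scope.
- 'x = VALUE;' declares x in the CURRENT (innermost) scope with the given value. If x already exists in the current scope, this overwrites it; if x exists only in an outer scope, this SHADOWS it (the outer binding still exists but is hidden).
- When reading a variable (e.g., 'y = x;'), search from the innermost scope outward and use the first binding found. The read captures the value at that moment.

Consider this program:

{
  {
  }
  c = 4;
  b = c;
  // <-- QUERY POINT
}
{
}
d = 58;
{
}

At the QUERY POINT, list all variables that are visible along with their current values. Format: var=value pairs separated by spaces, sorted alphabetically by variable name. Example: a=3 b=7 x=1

Answer: b=4 c=4

Derivation:
Step 1: enter scope (depth=1)
Step 2: enter scope (depth=2)
Step 3: exit scope (depth=1)
Step 4: declare c=4 at depth 1
Step 5: declare b=(read c)=4 at depth 1
Visible at query point: b=4 c=4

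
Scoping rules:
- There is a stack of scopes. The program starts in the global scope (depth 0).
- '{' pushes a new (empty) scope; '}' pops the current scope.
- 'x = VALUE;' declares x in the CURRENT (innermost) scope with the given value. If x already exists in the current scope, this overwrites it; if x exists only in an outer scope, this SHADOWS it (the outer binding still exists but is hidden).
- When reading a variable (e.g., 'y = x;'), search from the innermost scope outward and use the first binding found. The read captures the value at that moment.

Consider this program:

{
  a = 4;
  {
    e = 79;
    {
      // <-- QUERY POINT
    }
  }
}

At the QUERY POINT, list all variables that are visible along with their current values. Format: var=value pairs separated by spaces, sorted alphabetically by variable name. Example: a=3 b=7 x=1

Answer: a=4 e=79

Derivation:
Step 1: enter scope (depth=1)
Step 2: declare a=4 at depth 1
Step 3: enter scope (depth=2)
Step 4: declare e=79 at depth 2
Step 5: enter scope (depth=3)
Visible at query point: a=4 e=79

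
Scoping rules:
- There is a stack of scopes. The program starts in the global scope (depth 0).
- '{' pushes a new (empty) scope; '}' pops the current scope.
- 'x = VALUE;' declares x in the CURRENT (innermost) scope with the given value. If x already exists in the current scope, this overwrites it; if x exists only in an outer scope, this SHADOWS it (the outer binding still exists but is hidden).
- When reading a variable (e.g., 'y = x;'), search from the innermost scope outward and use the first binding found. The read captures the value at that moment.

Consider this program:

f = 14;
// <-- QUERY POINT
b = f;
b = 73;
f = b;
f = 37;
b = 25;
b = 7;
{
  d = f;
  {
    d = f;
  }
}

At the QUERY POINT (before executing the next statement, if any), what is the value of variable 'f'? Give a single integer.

Answer: 14

Derivation:
Step 1: declare f=14 at depth 0
Visible at query point: f=14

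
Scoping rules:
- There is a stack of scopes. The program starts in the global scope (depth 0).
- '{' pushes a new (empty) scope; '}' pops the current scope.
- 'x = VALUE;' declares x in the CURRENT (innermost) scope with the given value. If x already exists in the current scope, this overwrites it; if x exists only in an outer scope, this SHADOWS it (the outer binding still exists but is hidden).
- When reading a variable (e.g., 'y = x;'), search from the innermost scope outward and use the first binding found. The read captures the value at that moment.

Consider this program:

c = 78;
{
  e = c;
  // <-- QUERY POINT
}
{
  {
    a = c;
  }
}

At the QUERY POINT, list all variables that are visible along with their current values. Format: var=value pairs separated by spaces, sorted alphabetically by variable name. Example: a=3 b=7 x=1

Step 1: declare c=78 at depth 0
Step 2: enter scope (depth=1)
Step 3: declare e=(read c)=78 at depth 1
Visible at query point: c=78 e=78

Answer: c=78 e=78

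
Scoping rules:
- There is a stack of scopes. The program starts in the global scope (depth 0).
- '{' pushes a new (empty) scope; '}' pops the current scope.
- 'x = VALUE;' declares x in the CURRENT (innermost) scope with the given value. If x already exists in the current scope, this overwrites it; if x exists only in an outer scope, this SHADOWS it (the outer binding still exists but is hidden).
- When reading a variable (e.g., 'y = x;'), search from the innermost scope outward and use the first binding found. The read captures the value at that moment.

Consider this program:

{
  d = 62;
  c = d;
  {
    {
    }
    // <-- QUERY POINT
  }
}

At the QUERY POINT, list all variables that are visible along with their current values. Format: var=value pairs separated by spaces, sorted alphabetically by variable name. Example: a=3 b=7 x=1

Answer: c=62 d=62

Derivation:
Step 1: enter scope (depth=1)
Step 2: declare d=62 at depth 1
Step 3: declare c=(read d)=62 at depth 1
Step 4: enter scope (depth=2)
Step 5: enter scope (depth=3)
Step 6: exit scope (depth=2)
Visible at query point: c=62 d=62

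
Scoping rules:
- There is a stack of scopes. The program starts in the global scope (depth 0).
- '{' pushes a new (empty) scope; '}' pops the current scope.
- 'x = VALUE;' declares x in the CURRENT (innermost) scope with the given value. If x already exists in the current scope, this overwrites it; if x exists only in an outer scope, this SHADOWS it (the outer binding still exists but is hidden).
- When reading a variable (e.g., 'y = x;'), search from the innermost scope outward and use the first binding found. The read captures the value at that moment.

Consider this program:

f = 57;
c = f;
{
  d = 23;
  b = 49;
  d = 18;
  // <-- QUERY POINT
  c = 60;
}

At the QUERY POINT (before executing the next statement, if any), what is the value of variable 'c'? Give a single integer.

Answer: 57

Derivation:
Step 1: declare f=57 at depth 0
Step 2: declare c=(read f)=57 at depth 0
Step 3: enter scope (depth=1)
Step 4: declare d=23 at depth 1
Step 5: declare b=49 at depth 1
Step 6: declare d=18 at depth 1
Visible at query point: b=49 c=57 d=18 f=57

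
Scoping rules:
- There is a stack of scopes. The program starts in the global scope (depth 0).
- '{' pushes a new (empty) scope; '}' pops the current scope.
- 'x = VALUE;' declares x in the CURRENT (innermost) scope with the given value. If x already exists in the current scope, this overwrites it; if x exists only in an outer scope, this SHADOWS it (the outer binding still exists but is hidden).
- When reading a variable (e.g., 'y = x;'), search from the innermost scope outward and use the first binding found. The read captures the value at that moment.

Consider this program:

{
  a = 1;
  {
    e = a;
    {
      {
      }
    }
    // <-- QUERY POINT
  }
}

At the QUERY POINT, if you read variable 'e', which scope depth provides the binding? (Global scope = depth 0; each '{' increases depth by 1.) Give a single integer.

Answer: 2

Derivation:
Step 1: enter scope (depth=1)
Step 2: declare a=1 at depth 1
Step 3: enter scope (depth=2)
Step 4: declare e=(read a)=1 at depth 2
Step 5: enter scope (depth=3)
Step 6: enter scope (depth=4)
Step 7: exit scope (depth=3)
Step 8: exit scope (depth=2)
Visible at query point: a=1 e=1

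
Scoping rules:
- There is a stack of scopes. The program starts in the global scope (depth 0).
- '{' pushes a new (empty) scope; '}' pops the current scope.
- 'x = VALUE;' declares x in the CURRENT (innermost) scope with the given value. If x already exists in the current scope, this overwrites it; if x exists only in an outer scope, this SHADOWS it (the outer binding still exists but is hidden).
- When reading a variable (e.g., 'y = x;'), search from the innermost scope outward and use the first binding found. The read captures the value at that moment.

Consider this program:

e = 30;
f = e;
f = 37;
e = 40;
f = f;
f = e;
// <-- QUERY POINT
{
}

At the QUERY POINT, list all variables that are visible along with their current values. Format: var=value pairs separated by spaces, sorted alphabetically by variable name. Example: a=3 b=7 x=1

Answer: e=40 f=40

Derivation:
Step 1: declare e=30 at depth 0
Step 2: declare f=(read e)=30 at depth 0
Step 3: declare f=37 at depth 0
Step 4: declare e=40 at depth 0
Step 5: declare f=(read f)=37 at depth 0
Step 6: declare f=(read e)=40 at depth 0
Visible at query point: e=40 f=40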